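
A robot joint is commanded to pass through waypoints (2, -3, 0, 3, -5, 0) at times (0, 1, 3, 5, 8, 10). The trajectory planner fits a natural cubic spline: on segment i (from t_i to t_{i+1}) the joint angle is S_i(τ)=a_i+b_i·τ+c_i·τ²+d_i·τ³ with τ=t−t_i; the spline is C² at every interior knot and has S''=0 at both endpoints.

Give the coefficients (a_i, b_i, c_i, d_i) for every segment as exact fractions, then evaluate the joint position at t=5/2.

Δ: Δ0=-5, Δ1=3/2, Δ2=3/2, Δ3=-8/3, Δ4=5/2
row 1: diag=6, rhs=39; c'=1/3, d'=13/2
row 2: denom=8−2·1/3=22/3; d'=(0−2·13/2)/(22/3)=-39/22
row 3: denom=10−2·3/11=104/11; d'=(-25−2·-39/22)/(104/11)=-59/26
row 4: denom=10−3·33/104=941/104; d'=(31−3·-59/26)/(941/104)=3932/941
back: M4=3932/941
back: M3=-59/26−33/104·3932/941=-3383/941
back: M2=-39/22−3/11·-3383/941=-1491/1882
back: M1=13/2−1/3·-1491/1882=6365/941
M: M0=0, M1=6365/941, M2=-1491/1882, M3=-3383/941, M4=3932/941, M5=0
seg 0: a=2, c=M0/2=0, d=(M1−M0)/(6·1)=6365/5646, b=Δ0−h0·(2M0+M1)/6=-34595/5646
seg 1: a=-3, c=M1/2=6365/1882, d=(M2−M1)/(6·2)=-14221/22584, b=Δ1−h1·(2M1+M2)/6=-7750/2823
seg 2: a=0, c=M2/2=-1491/3764, d=(M3−M2)/(6·2)=-5275/22584, b=Δ2−h2·(2M2+M3)/6=18217/5646
seg 3: a=3, c=M3/2=-3383/1882, d=(M4−M3)/(6·3)=7315/16938, b=Δ3−h3·(2M3+M4)/6=-3277/2823
seg 4: a=-5, c=M4/2=1966/941, d=(M5−M4)/(6·2)=-983/2823, b=Δ4−h4·(2M4+M5)/6=-1613/5646
t_q=5/2 → seg 1, τ=3/2; S=-3+-7750/2823·τ+6365/1882·τ²+-14221/22584·τ³=-98381/60224

  seg 0: a=2 b=-34595/5646 c=0 d=6365/5646
  seg 1: a=-3 b=-7750/2823 c=6365/1882 d=-14221/22584
  seg 2: a=0 b=18217/5646 c=-1491/3764 d=-5275/22584
  seg 3: a=3 b=-3277/2823 c=-3383/1882 d=7315/16938
  seg 4: a=-5 b=-1613/5646 c=1966/941 d=-983/2823
S(5/2) = -98381/60224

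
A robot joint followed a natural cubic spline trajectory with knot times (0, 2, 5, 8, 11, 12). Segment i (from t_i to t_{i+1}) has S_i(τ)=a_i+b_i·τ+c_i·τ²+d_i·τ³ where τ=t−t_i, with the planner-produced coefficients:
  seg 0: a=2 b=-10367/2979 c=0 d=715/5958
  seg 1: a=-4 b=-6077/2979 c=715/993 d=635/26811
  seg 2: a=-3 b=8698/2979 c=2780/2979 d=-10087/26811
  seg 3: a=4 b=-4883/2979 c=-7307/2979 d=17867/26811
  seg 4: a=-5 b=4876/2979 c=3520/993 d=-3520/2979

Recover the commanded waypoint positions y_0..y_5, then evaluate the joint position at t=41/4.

y_0=2 y_1=-4 y_2=-3 y_3=4 y_4=-5 y_5=-1
S(41/4) = -95641/21184

y_0 = S_0(0) = a_0 = 2
y_1 = S_1(0) = a_1 = -4
y_2 = S_2(0) = a_2 = -3
y_3 = S_3(0) = a_3 = 4
y_4 = S_4(0) = a_4 = -5
y_5 = S_4(1) = -1
t_q=41/4 is in segment 3 (τ=9/4); S_3(τ)=-95641/21184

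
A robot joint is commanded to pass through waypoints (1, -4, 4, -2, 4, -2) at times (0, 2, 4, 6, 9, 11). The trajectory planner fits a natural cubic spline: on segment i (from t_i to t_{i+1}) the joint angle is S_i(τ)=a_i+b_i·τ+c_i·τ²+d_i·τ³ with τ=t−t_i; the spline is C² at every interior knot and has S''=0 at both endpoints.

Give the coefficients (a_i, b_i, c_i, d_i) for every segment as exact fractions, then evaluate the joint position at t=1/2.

  seg 0: a=1 b=-12431/2570 c=0 d=3003/5140
  seg 1: a=-4 b=5587/2570 c=9009/2570 d=-2665/2056
  seg 2: a=4 b=824/1285 c=-21957/5140 d=12599/10280
  seg 3: a=-2 b=-4469/2570 c=792/257 d=-4717/7710
  seg 4: a=4 b=299/1285 c=-6231/2570 d=2077/5140
S(1/2) = -11065/8224

Δ: Δ0=-5/2, Δ1=4, Δ2=-3, Δ3=2, Δ4=-3
row 1: diag=8, rhs=39; c'=1/4, d'=39/8
row 2: denom=8−2·1/4=15/2; d'=(-42−2·39/8)/(15/2)=-69/10
row 3: denom=10−2·4/15=142/15; d'=(30−2·-69/10)/(142/15)=657/142
row 4: denom=10−3·45/142=1285/142; d'=(-30−3·657/142)/(1285/142)=-6231/1285
back: M4=-6231/1285
back: M3=657/142−45/142·-6231/1285=1584/257
back: M2=-69/10−4/15·1584/257=-21957/2570
back: M1=39/8−1/4·-21957/2570=9009/1285
M: M0=0, M1=9009/1285, M2=-21957/2570, M3=1584/257, M4=-6231/1285, M5=0
seg 0: a=1, c=M0/2=0, d=(M1−M0)/(6·2)=3003/5140, b=Δ0−h0·(2M0+M1)/6=-12431/2570
seg 1: a=-4, c=M1/2=9009/2570, d=(M2−M1)/(6·2)=-2665/2056, b=Δ1−h1·(2M1+M2)/6=5587/2570
seg 2: a=4, c=M2/2=-21957/5140, d=(M3−M2)/(6·2)=12599/10280, b=Δ2−h2·(2M2+M3)/6=824/1285
seg 3: a=-2, c=M3/2=792/257, d=(M4−M3)/(6·3)=-4717/7710, b=Δ3−h3·(2M3+M4)/6=-4469/2570
seg 4: a=4, c=M4/2=-6231/2570, d=(M5−M4)/(6·2)=2077/5140, b=Δ4−h4·(2M4+M5)/6=299/1285
t_q=1/2 → seg 0, τ=1/2; S=1+-12431/2570·τ+0·τ²+3003/5140·τ³=-11065/8224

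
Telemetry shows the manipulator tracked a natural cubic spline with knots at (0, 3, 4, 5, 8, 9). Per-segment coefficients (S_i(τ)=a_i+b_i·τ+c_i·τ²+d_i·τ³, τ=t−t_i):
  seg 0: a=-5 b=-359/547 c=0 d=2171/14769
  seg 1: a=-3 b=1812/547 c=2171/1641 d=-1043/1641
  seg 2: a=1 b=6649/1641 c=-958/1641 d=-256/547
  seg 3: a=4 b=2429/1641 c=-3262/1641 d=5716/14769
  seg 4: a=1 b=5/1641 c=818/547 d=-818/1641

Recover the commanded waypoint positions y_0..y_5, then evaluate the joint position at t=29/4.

y_0 = S_0(0) = a_0 = -5
y_1 = S_1(0) = a_1 = -3
y_2 = S_2(0) = a_2 = 1
y_3 = S_3(0) = a_3 = 4
y_4 = S_4(0) = a_4 = 1
y_5 = S_4(1) = 2
t_q=29/4 is in segment 3 (τ=9/4); S_3(τ)=14665/8752

y_0=-5 y_1=-3 y_2=1 y_3=4 y_4=1 y_5=2
S(29/4) = 14665/8752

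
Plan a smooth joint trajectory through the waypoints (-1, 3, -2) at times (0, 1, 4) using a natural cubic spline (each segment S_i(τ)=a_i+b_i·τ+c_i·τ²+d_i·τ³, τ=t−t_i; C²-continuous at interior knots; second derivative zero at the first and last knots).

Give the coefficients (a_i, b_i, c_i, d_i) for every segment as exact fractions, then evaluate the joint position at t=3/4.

Δ: Δ0=4, Δ1=-5/3
row 1: diag=8, rhs=-34; c'=3/8, d'=-17/4
back: M1=-17/4
M: M0=0, M1=-17/4, M2=0
seg 0: a=-1, c=M0/2=0, d=(M1−M0)/(6·1)=-17/24, b=Δ0−h0·(2M0+M1)/6=113/24
seg 1: a=3, c=M1/2=-17/8, d=(M2−M1)/(6·3)=17/72, b=Δ1−h1·(2M1+M2)/6=31/12
t_q=3/4 → seg 0, τ=3/4; S=-1+113/24·τ+0·τ²+-17/24·τ³=1143/512

  seg 0: a=-1 b=113/24 c=0 d=-17/24
  seg 1: a=3 b=31/12 c=-17/8 d=17/72
S(3/4) = 1143/512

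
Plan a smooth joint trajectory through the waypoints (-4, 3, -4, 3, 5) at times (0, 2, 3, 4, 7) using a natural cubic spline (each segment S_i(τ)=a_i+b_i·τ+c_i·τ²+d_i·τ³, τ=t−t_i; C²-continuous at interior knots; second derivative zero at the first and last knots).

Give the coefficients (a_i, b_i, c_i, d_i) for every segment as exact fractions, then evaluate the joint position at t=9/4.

Δ: Δ0=7/2, Δ1=-7, Δ2=7, Δ3=2/3
row 1: diag=6, rhs=-63; c'=1/6, d'=-21/2
row 2: denom=4−1·1/6=23/6; d'=(84−1·-21/2)/(23/6)=567/23
row 3: denom=8−1·6/23=178/23; d'=(-38−1·567/23)/(178/23)=-1441/178
back: M3=-1441/178
back: M2=567/23−6/23·-1441/178=2382/89
back: M1=-21/2−1/6·2382/89=-2663/178
M: M0=0, M1=-2663/178, M2=2382/89, M3=-1441/178, M4=0
seg 0: a=-4, c=M0/2=0, d=(M1−M0)/(6·2)=-2663/2136, b=Δ0−h0·(2M0+M1)/6=2266/267
seg 1: a=3, c=M1/2=-2663/356, d=(M2−M1)/(6·1)=7427/1068, b=Δ1−h1·(2M1+M2)/6=-3457/534
seg 2: a=-4, c=M2/2=1191/89, d=(M3−M2)/(6·1)=-6205/1068, b=Δ2−h2·(2M2+M3)/6=-611/1068
seg 3: a=3, c=M3/2=-1441/356, d=(M4−M3)/(6·3)=1441/3204, b=Δ3−h3·(2M3+M4)/6=4679/534
t_q=9/4 → seg 1, τ=1/4; S=3+-3457/534·τ+-2663/356·τ²+7427/1068·τ³=23301/22784

  seg 0: a=-4 b=2266/267 c=0 d=-2663/2136
  seg 1: a=3 b=-3457/534 c=-2663/356 d=7427/1068
  seg 2: a=-4 b=-611/1068 c=1191/89 d=-6205/1068
  seg 3: a=3 b=4679/534 c=-1441/356 d=1441/3204
S(9/4) = 23301/22784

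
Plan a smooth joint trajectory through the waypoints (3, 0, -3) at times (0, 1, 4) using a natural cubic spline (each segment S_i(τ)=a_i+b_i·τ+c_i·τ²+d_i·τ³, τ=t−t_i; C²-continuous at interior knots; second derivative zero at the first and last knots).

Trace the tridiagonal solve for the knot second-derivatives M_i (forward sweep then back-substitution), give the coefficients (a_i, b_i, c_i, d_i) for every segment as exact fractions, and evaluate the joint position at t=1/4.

Δ: Δ0=-3, Δ1=-1
row 1: diag=8, rhs=12; c'=3/8, d'=3/2
back: M1=3/2
M: M0=0, M1=3/2, M2=0
seg 0: a=3, c=M0/2=0, d=(M1−M0)/(6·1)=1/4, b=Δ0−h0·(2M0+M1)/6=-13/4
seg 1: a=0, c=M1/2=3/4, d=(M2−M1)/(6·3)=-1/12, b=Δ1−h1·(2M1+M2)/6=-5/2
t_q=1/4 → seg 0, τ=1/4; S=3+-13/4·τ+0·τ²+1/4·τ³=561/256

  seg 0: a=3 b=-13/4 c=0 d=1/4
  seg 1: a=0 b=-5/2 c=3/4 d=-1/12
S(1/4) = 561/256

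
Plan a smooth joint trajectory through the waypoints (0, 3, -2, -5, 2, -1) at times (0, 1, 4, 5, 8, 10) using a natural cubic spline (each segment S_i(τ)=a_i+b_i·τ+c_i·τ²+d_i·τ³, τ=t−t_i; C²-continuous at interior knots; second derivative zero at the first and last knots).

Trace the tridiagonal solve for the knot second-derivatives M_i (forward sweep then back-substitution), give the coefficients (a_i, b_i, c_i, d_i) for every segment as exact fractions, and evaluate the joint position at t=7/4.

Δ: Δ0=3, Δ1=-5/3, Δ2=-3, Δ3=7/3, Δ4=-3/2
row 1: diag=8, rhs=-28; c'=3/8, d'=-7/2
row 2: denom=8−3·3/8=55/8; d'=(-8−3·-7/2)/(55/8)=4/11
row 3: denom=8−1·8/55=432/55; d'=(32−1·4/11)/(432/55)=145/36
row 4: denom=10−3·55/144=425/48; d'=(-23−3·145/36)/(425/48)=-1684/425
back: M4=-1684/425
back: M3=145/36−55/144·-1684/425=471/85
back: M2=4/11−8/55·471/85=-188/425
back: M1=-7/2−3/8·-188/425=-1417/425
M: M0=0, M1=-1417/425, M2=-188/425, M3=471/85, M4=-1684/425, M5=0
seg 0: a=0, c=M0/2=0, d=(M1−M0)/(6·1)=-1417/2550, b=Δ0−h0·(2M0+M1)/6=9067/2550
seg 1: a=3, c=M1/2=-1417/850, d=(M2−M1)/(6·3)=1229/7650, b=Δ1−h1·(2M1+M2)/6=2408/1275
seg 2: a=-2, c=M2/2=-94/425, d=(M3−M2)/(6·1)=2543/2550, b=Δ2−h2·(2M2+M3)/6=-9629/2550
seg 3: a=-5, c=M3/2=471/170, d=(M4−M3)/(6·3)=-4039/7650, b=Δ3−h3·(2M3+M4)/6=-92/75
seg 4: a=2, c=M4/2=-842/425, d=(M5−M4)/(6·2)=421/1275, b=Δ4−h4·(2M4+M5)/6=2911/2550
t_q=7/4 → seg 1, τ=3/4; S=3+2408/1275·τ+-1417/850·τ²+1229/7650·τ³=192931/54400

  seg 0: a=0 b=9067/2550 c=0 d=-1417/2550
  seg 1: a=3 b=2408/1275 c=-1417/850 d=1229/7650
  seg 2: a=-2 b=-9629/2550 c=-94/425 d=2543/2550
  seg 3: a=-5 b=-92/75 c=471/170 d=-4039/7650
  seg 4: a=2 b=2911/2550 c=-842/425 d=421/1275
S(7/4) = 192931/54400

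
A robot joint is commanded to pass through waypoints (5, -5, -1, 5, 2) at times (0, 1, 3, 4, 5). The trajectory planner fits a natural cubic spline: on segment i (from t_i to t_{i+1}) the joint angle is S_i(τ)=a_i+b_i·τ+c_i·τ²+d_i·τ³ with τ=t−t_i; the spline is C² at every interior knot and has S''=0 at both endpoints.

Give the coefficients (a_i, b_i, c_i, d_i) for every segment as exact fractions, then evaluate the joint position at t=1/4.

Δ: Δ0=-10, Δ1=2, Δ2=6, Δ3=-3
row 1: diag=6, rhs=72; c'=1/3, d'=12
row 2: denom=6−2·1/3=16/3; d'=(24−2·12)/(16/3)=0
row 3: denom=4−1·3/16=61/16; d'=(-54−1·0)/(61/16)=-864/61
back: M3=-864/61
back: M2=0−3/16·-864/61=162/61
back: M1=12−1/3·162/61=678/61
M: M0=0, M1=678/61, M2=162/61, M3=-864/61, M4=0
seg 0: a=5, c=M0/2=0, d=(M1−M0)/(6·1)=113/61, b=Δ0−h0·(2M0+M1)/6=-723/61
seg 1: a=-5, c=M1/2=339/61, d=(M2−M1)/(6·2)=-43/61, b=Δ1−h1·(2M1+M2)/6=-384/61
seg 2: a=-1, c=M2/2=81/61, d=(M3−M2)/(6·1)=-171/61, b=Δ2−h2·(2M2+M3)/6=456/61
seg 3: a=5, c=M3/2=-432/61, d=(M4−M3)/(6·1)=144/61, b=Δ3−h3·(2M3+M4)/6=105/61
t_q=1/4 → seg 0, τ=1/4; S=5+-723/61·τ+0·τ²+113/61·τ³=8065/3904

  seg 0: a=5 b=-723/61 c=0 d=113/61
  seg 1: a=-5 b=-384/61 c=339/61 d=-43/61
  seg 2: a=-1 b=456/61 c=81/61 d=-171/61
  seg 3: a=5 b=105/61 c=-432/61 d=144/61
S(1/4) = 8065/3904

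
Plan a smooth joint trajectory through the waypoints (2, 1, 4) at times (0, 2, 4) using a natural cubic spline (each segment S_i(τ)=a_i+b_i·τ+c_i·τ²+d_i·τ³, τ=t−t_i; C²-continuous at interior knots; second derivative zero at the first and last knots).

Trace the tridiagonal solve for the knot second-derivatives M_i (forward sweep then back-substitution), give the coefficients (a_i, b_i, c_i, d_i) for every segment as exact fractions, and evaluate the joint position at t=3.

Δ: Δ0=-1/2, Δ1=3/2
row 1: diag=8, rhs=12; c'=1/4, d'=3/2
back: M1=3/2
M: M0=0, M1=3/2, M2=0
seg 0: a=2, c=M0/2=0, d=(M1−M0)/(6·2)=1/8, b=Δ0−h0·(2M0+M1)/6=-1
seg 1: a=1, c=M1/2=3/4, d=(M2−M1)/(6·2)=-1/8, b=Δ1−h1·(2M1+M2)/6=1/2
t_q=3 → seg 1, τ=1; S=1+1/2·τ+3/4·τ²+-1/8·τ³=17/8

  seg 0: a=2 b=-1 c=0 d=1/8
  seg 1: a=1 b=1/2 c=3/4 d=-1/8
S(3) = 17/8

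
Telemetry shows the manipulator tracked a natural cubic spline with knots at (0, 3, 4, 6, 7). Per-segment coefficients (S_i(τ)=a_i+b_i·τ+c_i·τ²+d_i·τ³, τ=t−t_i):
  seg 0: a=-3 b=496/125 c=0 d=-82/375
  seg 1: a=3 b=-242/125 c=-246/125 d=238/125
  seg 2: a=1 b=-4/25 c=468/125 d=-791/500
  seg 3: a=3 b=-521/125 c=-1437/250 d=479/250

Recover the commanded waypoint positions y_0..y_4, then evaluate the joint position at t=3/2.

y_0 = S_0(0) = a_0 = -3
y_1 = S_1(0) = a_1 = 3
y_2 = S_2(0) = a_2 = 1
y_3 = S_3(0) = a_3 = 3
y_4 = S_3(1) = -5
t_q=3/2 is in segment 0 (τ=3/2); S_0(τ)=1107/500

y_0=-3 y_1=3 y_2=1 y_3=3 y_4=-5
S(3/2) = 1107/500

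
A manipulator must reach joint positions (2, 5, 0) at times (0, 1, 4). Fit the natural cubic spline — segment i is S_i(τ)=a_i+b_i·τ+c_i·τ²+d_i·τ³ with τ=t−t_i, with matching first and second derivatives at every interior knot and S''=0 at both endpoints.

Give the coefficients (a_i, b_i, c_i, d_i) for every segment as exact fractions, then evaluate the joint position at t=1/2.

  seg 0: a=2 b=43/12 c=0 d=-7/12
  seg 1: a=5 b=11/6 c=-7/4 d=7/36
S(1/2) = 119/32

Δ: Δ0=3, Δ1=-5/3
row 1: diag=8, rhs=-28; c'=3/8, d'=-7/2
back: M1=-7/2
M: M0=0, M1=-7/2, M2=0
seg 0: a=2, c=M0/2=0, d=(M1−M0)/(6·1)=-7/12, b=Δ0−h0·(2M0+M1)/6=43/12
seg 1: a=5, c=M1/2=-7/4, d=(M2−M1)/(6·3)=7/36, b=Δ1−h1·(2M1+M2)/6=11/6
t_q=1/2 → seg 0, τ=1/2; S=2+43/12·τ+0·τ²+-7/12·τ³=119/32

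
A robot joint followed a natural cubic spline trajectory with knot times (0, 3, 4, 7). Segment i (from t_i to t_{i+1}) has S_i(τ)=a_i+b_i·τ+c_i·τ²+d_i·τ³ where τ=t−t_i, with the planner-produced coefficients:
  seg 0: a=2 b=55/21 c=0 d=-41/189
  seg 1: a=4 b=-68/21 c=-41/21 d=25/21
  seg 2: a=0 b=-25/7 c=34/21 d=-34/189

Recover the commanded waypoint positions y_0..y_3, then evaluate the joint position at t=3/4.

y_0 = S_0(0) = a_0 = 2
y_1 = S_1(0) = a_1 = 4
y_2 = S_2(0) = a_2 = 0
y_3 = S_2(3) = -1
t_q=3/4 is in segment 0 (τ=3/4); S_0(τ)=1735/448

y_0=2 y_1=4 y_2=0 y_3=-1
S(3/4) = 1735/448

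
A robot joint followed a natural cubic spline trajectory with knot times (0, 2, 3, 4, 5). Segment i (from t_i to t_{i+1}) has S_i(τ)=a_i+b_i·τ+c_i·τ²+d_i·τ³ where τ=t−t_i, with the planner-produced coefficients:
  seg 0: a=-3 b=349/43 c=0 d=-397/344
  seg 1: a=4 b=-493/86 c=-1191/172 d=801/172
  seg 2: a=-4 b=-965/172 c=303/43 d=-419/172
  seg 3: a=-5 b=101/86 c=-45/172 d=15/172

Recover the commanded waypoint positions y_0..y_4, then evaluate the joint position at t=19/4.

y_0 = S_0(0) = a_0 = -3
y_1 = S_1(0) = a_1 = 4
y_2 = S_2(0) = a_2 = -4
y_3 = S_3(0) = a_3 = -5
y_4 = S_3(1) = -4
t_q=19/4 is in segment 3 (τ=3/4); S_3(τ)=-46559/11008

y_0=-3 y_1=4 y_2=-4 y_3=-5 y_4=-4
S(19/4) = -46559/11008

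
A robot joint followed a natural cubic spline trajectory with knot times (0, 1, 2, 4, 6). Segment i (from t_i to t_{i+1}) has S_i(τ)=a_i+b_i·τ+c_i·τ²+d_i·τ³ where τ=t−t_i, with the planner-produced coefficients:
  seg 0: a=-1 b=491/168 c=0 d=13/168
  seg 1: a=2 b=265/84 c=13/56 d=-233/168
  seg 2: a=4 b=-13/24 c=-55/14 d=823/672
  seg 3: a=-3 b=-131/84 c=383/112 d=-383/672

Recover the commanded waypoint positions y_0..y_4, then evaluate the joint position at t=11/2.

y_0 = S_0(0) = a_0 = -1
y_1 = S_1(0) = a_1 = 2
y_2 = S_2(0) = a_2 = 4
y_3 = S_3(0) = a_3 = -3
y_4 = S_3(2) = 3
t_q=11/2 is in segment 3 (τ=3/2); S_3(τ)=773/1792

y_0=-1 y_1=2 y_2=4 y_3=-3 y_4=3
S(11/2) = 773/1792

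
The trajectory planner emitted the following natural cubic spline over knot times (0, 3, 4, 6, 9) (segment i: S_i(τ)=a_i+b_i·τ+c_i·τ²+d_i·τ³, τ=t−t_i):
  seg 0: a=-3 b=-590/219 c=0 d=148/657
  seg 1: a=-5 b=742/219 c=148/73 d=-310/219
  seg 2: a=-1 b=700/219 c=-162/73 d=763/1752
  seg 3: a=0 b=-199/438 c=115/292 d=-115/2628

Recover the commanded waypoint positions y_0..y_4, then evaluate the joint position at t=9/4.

y_0=-3 y_1=-5 y_2=-1 y_3=0 y_4=1
S(9/4) = -7587/1168

y_0 = S_0(0) = a_0 = -3
y_1 = S_1(0) = a_1 = -5
y_2 = S_2(0) = a_2 = -1
y_3 = S_3(0) = a_3 = 0
y_4 = S_3(3) = 1
t_q=9/4 is in segment 0 (τ=9/4); S_0(τ)=-7587/1168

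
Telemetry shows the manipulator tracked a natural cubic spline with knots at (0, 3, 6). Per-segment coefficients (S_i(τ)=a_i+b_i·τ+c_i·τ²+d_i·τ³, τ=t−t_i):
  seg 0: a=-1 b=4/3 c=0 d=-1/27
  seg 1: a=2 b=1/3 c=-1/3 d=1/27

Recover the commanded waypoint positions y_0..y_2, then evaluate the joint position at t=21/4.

y_0 = S_0(0) = a_0 = -1
y_1 = S_1(0) = a_1 = 2
y_2 = S_1(3) = 1
t_q=21/4 is in segment 1 (τ=9/4); S_1(τ)=95/64

y_0=-1 y_1=2 y_2=1
S(21/4) = 95/64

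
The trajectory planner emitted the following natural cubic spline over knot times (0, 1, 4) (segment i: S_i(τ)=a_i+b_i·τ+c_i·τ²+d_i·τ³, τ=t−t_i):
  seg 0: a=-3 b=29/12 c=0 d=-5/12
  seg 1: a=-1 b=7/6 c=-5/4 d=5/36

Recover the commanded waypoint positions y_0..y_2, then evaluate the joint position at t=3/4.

y_0=-3 y_1=-1 y_2=-5
S(3/4) = -349/256

y_0 = S_0(0) = a_0 = -3
y_1 = S_1(0) = a_1 = -1
y_2 = S_1(3) = -5
t_q=3/4 is in segment 0 (τ=3/4); S_0(τ)=-349/256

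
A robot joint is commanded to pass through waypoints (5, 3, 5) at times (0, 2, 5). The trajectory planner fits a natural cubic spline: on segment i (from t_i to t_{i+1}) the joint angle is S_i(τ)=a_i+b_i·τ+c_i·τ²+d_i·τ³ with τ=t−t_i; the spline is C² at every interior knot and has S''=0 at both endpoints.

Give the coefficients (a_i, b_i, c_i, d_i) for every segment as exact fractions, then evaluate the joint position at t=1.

Δ: Δ0=-1, Δ1=2/3
row 1: diag=10, rhs=10; c'=3/10, d'=1
back: M1=1
M: M0=0, M1=1, M2=0
seg 0: a=5, c=M0/2=0, d=(M1−M0)/(6·2)=1/12, b=Δ0−h0·(2M0+M1)/6=-4/3
seg 1: a=3, c=M1/2=1/2, d=(M2−M1)/(6·3)=-1/18, b=Δ1−h1·(2M1+M2)/6=-1/3
t_q=1 → seg 0, τ=1; S=5+-4/3·τ+0·τ²+1/12·τ³=15/4

  seg 0: a=5 b=-4/3 c=0 d=1/12
  seg 1: a=3 b=-1/3 c=1/2 d=-1/18
S(1) = 15/4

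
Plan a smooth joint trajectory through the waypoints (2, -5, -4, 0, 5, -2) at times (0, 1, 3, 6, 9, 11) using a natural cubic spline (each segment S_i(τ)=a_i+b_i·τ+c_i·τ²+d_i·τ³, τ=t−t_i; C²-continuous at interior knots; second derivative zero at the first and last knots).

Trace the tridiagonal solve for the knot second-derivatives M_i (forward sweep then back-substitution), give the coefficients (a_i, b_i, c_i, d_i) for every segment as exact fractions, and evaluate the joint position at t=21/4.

  seg 0: a=2 b=-7885/946 c=0 d=1263/946
  seg 1: a=-5 b=-2048/473 c=3789/946 d=-3009/3784
  seg 2: a=-4 b=2033/946 c=-1449/1892 d=8411/51084
  seg 3: a=0 b=3783/1892 c=1016/1419 d=-14081/51084
  seg 4: a=5 b=-1085/946 c=-3339/1892 d=1113/3784
S(21/4) = -141227/121088

Δ: Δ0=-7, Δ1=1/2, Δ2=4/3, Δ3=5/3, Δ4=-7/2
row 1: diag=6, rhs=45; c'=1/3, d'=15/2
row 2: denom=10−2·1/3=28/3; d'=(5−2·15/2)/(28/3)=-15/14
row 3: denom=12−3·9/28=309/28; d'=(2−3·-15/14)/(309/28)=146/309
row 4: denom=10−3·28/103=946/103; d'=(-31−3·146/309)/(946/103)=-3339/946
back: M4=-3339/946
back: M3=146/309−28/103·-3339/946=2032/1419
back: M2=-15/14−9/28·2032/1419=-1449/946
back: M1=15/2−1/3·-1449/946=3789/473
M: M0=0, M1=3789/473, M2=-1449/946, M3=2032/1419, M4=-3339/946, M5=0
seg 0: a=2, c=M0/2=0, d=(M1−M0)/(6·1)=1263/946, b=Δ0−h0·(2M0+M1)/6=-7885/946
seg 1: a=-5, c=M1/2=3789/946, d=(M2−M1)/(6·2)=-3009/3784, b=Δ1−h1·(2M1+M2)/6=-2048/473
seg 2: a=-4, c=M2/2=-1449/1892, d=(M3−M2)/(6·3)=8411/51084, b=Δ2−h2·(2M2+M3)/6=2033/946
seg 3: a=0, c=M3/2=1016/1419, d=(M4−M3)/(6·3)=-14081/51084, b=Δ3−h3·(2M3+M4)/6=3783/1892
seg 4: a=5, c=M4/2=-3339/1892, d=(M5−M4)/(6·2)=1113/3784, b=Δ4−h4·(2M4+M5)/6=-1085/946
t_q=21/4 → seg 2, τ=9/4; S=-4+2033/946·τ+-1449/1892·τ²+8411/51084·τ³=-141227/121088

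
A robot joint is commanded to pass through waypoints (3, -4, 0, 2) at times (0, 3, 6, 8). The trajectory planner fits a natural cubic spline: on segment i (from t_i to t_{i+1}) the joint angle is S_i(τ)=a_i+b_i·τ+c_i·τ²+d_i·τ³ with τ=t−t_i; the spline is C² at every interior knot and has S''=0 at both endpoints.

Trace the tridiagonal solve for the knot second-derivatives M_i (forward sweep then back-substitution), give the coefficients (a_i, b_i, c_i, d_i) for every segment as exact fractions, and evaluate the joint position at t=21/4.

Δ: Δ0=-7/3, Δ1=4/3, Δ2=1
row 1: diag=12, rhs=22; c'=1/4, d'=11/6
row 2: denom=10−3·1/4=37/4; d'=(-2−3·11/6)/(37/4)=-30/37
back: M2=-30/37
back: M1=11/6−1/4·-30/37=226/111
M: M0=0, M1=226/111, M2=-30/37, M3=0
seg 0: a=3, c=M0/2=0, d=(M1−M0)/(6·3)=113/999, b=Δ0−h0·(2M0+M1)/6=-124/37
seg 1: a=-4, c=M1/2=113/111, d=(M2−M1)/(6·3)=-158/999, b=Δ1−h1·(2M1+M2)/6=-11/37
seg 2: a=0, c=M2/2=-15/37, d=(M3−M2)/(6·2)=5/74, b=Δ2−h2·(2M2+M3)/6=57/37
t_q=21/4 → seg 1, τ=9/4; S=-4+-11/37·τ+113/111·τ²+-158/999·τ³=-1559/1184

  seg 0: a=3 b=-124/37 c=0 d=113/999
  seg 1: a=-4 b=-11/37 c=113/111 d=-158/999
  seg 2: a=0 b=57/37 c=-15/37 d=5/74
S(21/4) = -1559/1184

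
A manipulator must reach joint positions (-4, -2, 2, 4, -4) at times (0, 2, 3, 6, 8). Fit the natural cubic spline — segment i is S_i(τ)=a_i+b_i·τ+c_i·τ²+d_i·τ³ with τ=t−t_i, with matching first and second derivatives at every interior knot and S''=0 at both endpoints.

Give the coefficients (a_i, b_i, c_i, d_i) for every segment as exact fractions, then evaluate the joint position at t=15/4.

  seg 0: a=-4 b=-73/624 c=0 d=697/2496
  seg 1: a=-2 b=1009/312 c=697/416 d=-1135/1248
  seg 2: a=2 b=4813/1248 c=-219/208 d=-1/288
  seg 3: a=4 b=-797/312 c=-451/416 d=451/2496
S(15/4) = 114449/26624

Δ: Δ0=1, Δ1=4, Δ2=2/3, Δ3=-4
row 1: diag=6, rhs=18; c'=1/6, d'=3
row 2: denom=8−1·1/6=47/6; d'=(-20−1·3)/(47/6)=-138/47
row 3: denom=10−3·18/47=416/47; d'=(-28−3·-138/47)/(416/47)=-451/208
back: M3=-451/208
back: M2=-138/47−18/47·-451/208=-219/104
back: M1=3−1/6·-219/104=697/208
M: M0=0, M1=697/208, M2=-219/104, M3=-451/208, M4=0
seg 0: a=-4, c=M0/2=0, d=(M1−M0)/(6·2)=697/2496, b=Δ0−h0·(2M0+M1)/6=-73/624
seg 1: a=-2, c=M1/2=697/416, d=(M2−M1)/(6·1)=-1135/1248, b=Δ1−h1·(2M1+M2)/6=1009/312
seg 2: a=2, c=M2/2=-219/208, d=(M3−M2)/(6·3)=-1/288, b=Δ2−h2·(2M2+M3)/6=4813/1248
seg 3: a=4, c=M3/2=-451/416, d=(M4−M3)/(6·2)=451/2496, b=Δ3−h3·(2M3+M4)/6=-797/312
t_q=15/4 → seg 2, τ=3/4; S=2+4813/1248·τ+-219/208·τ²+-1/288·τ³=114449/26624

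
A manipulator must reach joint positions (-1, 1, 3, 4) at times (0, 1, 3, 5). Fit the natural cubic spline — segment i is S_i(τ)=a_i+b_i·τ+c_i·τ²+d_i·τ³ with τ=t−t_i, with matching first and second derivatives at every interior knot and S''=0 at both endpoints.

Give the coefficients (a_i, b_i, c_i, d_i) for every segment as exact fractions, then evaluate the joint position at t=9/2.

  seg 0: a=-1 b=95/44 c=0 d=-7/44
  seg 1: a=1 b=37/22 c=-21/44 d=3/44
  seg 2: a=3 b=13/22 c=-3/44 d=1/88
S(9/2) = 2655/704

Δ: Δ0=2, Δ1=1, Δ2=1/2
row 1: diag=6, rhs=-6; c'=1/3, d'=-1
row 2: denom=8−2·1/3=22/3; d'=(-3−2·-1)/(22/3)=-3/22
back: M2=-3/22
back: M1=-1−1/3·-3/22=-21/22
M: M0=0, M1=-21/22, M2=-3/22, M3=0
seg 0: a=-1, c=M0/2=0, d=(M1−M0)/(6·1)=-7/44, b=Δ0−h0·(2M0+M1)/6=95/44
seg 1: a=1, c=M1/2=-21/44, d=(M2−M1)/(6·2)=3/44, b=Δ1−h1·(2M1+M2)/6=37/22
seg 2: a=3, c=M2/2=-3/44, d=(M3−M2)/(6·2)=1/88, b=Δ2−h2·(2M2+M3)/6=13/22
t_q=9/2 → seg 2, τ=3/2; S=3+13/22·τ+-3/44·τ²+1/88·τ³=2655/704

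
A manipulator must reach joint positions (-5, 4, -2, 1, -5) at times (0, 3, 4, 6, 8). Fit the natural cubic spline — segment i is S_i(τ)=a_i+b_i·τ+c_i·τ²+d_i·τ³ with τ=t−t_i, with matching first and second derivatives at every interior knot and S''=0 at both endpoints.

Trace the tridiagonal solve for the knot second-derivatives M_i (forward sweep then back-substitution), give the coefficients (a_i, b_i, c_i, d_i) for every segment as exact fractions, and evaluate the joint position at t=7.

  seg 0: a=-5 b=2427/344 c=0 d=-155/344
  seg 1: a=4 b=-879/172 c=-1395/344 d=1089/344
  seg 2: a=-2 b=-1281/344 c=234/43 d=-1947/1376
  seg 3: a=1 b=183/172 c=-2097/688 d=699/1376
S(7) = -655/1376

Δ: Δ0=3, Δ1=-6, Δ2=3/2, Δ3=-3
row 1: diag=8, rhs=-54; c'=1/8, d'=-27/4
row 2: denom=6−1·1/8=47/8; d'=(45−1·-27/4)/(47/8)=414/47
row 3: denom=8−2·16/47=344/47; d'=(-27−2·414/47)/(344/47)=-2097/344
back: M3=-2097/344
back: M2=414/47−16/47·-2097/344=468/43
back: M1=-27/4−1/8·468/43=-1395/172
M: M0=0, M1=-1395/172, M2=468/43, M3=-2097/344, M4=0
seg 0: a=-5, c=M0/2=0, d=(M1−M0)/(6·3)=-155/344, b=Δ0−h0·(2M0+M1)/6=2427/344
seg 1: a=4, c=M1/2=-1395/344, d=(M2−M1)/(6·1)=1089/344, b=Δ1−h1·(2M1+M2)/6=-879/172
seg 2: a=-2, c=M2/2=234/43, d=(M3−M2)/(6·2)=-1947/1376, b=Δ2−h2·(2M2+M3)/6=-1281/344
seg 3: a=1, c=M3/2=-2097/688, d=(M4−M3)/(6·2)=699/1376, b=Δ3−h3·(2M3+M4)/6=183/172
t_q=7 → seg 3, τ=1; S=1+183/172·τ+-2097/688·τ²+699/1376·τ³=-655/1376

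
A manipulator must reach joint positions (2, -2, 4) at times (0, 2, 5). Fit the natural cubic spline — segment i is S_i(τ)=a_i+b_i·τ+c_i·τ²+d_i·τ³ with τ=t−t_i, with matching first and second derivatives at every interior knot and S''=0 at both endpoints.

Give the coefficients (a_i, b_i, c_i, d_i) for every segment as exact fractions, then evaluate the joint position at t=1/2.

  seg 0: a=2 b=-14/5 c=0 d=1/5
  seg 1: a=-2 b=-2/5 c=6/5 d=-2/15
S(1/2) = 5/8

Δ: Δ0=-2, Δ1=2
row 1: diag=10, rhs=24; c'=3/10, d'=12/5
back: M1=12/5
M: M0=0, M1=12/5, M2=0
seg 0: a=2, c=M0/2=0, d=(M1−M0)/(6·2)=1/5, b=Δ0−h0·(2M0+M1)/6=-14/5
seg 1: a=-2, c=M1/2=6/5, d=(M2−M1)/(6·3)=-2/15, b=Δ1−h1·(2M1+M2)/6=-2/5
t_q=1/2 → seg 0, τ=1/2; S=2+-14/5·τ+0·τ²+1/5·τ³=5/8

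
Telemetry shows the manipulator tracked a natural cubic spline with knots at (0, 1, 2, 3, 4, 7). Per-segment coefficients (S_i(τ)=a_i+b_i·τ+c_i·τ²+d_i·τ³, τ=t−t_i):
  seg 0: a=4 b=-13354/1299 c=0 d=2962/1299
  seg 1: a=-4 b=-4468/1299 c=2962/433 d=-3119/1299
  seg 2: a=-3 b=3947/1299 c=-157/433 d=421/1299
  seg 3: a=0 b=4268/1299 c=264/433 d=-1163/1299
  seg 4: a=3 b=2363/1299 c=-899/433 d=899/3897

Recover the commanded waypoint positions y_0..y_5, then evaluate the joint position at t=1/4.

y_0 = S_0(0) = a_0 = 4
y_1 = S_1(0) = a_1 = -4
y_2 = S_2(0) = a_2 = -3
y_3 = S_3(0) = a_3 = 0
y_4 = S_4(0) = a_4 = 3
y_5 = S_4(3) = -4
t_q=1/4 is in segment 0 (τ=1/4); S_0(τ)=20307/13856

y_0=4 y_1=-4 y_2=-3 y_3=0 y_4=3 y_5=-4
S(1/4) = 20307/13856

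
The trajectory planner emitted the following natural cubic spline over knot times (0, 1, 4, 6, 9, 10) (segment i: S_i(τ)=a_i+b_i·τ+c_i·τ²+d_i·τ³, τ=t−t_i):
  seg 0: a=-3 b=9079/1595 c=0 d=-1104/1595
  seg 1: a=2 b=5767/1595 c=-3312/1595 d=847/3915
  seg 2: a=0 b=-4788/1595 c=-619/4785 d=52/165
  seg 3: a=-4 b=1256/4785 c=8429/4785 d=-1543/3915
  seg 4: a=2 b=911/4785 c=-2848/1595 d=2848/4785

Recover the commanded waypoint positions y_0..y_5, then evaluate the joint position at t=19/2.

y_0 = S_0(0) = a_0 = -3
y_1 = S_1(0) = a_1 = 2
y_2 = S_2(0) = a_2 = 0
y_3 = S_3(0) = a_3 = -4
y_4 = S_4(0) = a_4 = 2
y_5 = S_4(1) = 1
t_q=19/2 is in segment 4 (τ=1/2); S_4(τ)=5497/3190

y_0=-3 y_1=2 y_2=0 y_3=-4 y_4=2 y_5=1
S(19/2) = 5497/3190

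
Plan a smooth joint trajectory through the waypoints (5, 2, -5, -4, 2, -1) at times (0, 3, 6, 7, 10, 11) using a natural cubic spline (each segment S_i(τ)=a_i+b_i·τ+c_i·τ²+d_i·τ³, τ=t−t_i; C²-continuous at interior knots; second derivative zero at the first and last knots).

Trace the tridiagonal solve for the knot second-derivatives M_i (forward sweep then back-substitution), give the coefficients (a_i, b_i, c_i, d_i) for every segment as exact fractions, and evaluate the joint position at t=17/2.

Δ: Δ0=-1, Δ1=-7/3, Δ2=1, Δ3=2, Δ4=-3
row 1: diag=12, rhs=-8; c'=1/4, d'=-2/3
row 2: denom=8−3·1/4=29/4; d'=(20−3·-2/3)/(29/4)=88/29
row 3: denom=8−1·4/29=228/29; d'=(6−1·88/29)/(228/29)=43/114
row 4: denom=8−3·29/76=521/76; d'=(-30−3·43/114)/(521/76)=-2366/521
back: M4=-2366/521
back: M3=43/114−29/76·-2366/521=3298/1563
back: M2=88/29−4/29·3298/1563=4288/1563
back: M1=-2/3−1/4·4288/1563=-2114/1563
M: M0=0, M1=-2114/1563, M2=4288/1563, M3=3298/1563, M4=-2366/521, M5=0
seg 0: a=5, c=M0/2=0, d=(M1−M0)/(6·3)=-1057/14067, b=Δ0−h0·(2M0+M1)/6=-506/1563
seg 1: a=2, c=M1/2=-1057/1563, d=(M2−M1)/(6·3)=1067/4689, b=Δ1−h1·(2M1+M2)/6=-3677/1563
seg 2: a=-5, c=M2/2=2144/1563, d=(M3−M2)/(6·1)=-55/521, b=Δ2−h2·(2M2+M3)/6=-416/1563
seg 3: a=-4, c=M3/2=1649/1563, d=(M4−M3)/(6·3)=-5198/14067, b=Δ3−h3·(2M3+M4)/6=3377/1563
seg 4: a=2, c=M4/2=-1183/521, d=(M5−M4)/(6·1)=1183/1563, b=Δ4−h4·(2M4+M5)/6=-2323/1563
t_q=17/2 → seg 3, τ=3/2; S=-4+3377/1563·τ+1649/1563·τ²+-5198/14067·τ³=383/1042

  seg 0: a=5 b=-506/1563 c=0 d=-1057/14067
  seg 1: a=2 b=-3677/1563 c=-1057/1563 d=1067/4689
  seg 2: a=-5 b=-416/1563 c=2144/1563 d=-55/521
  seg 3: a=-4 b=3377/1563 c=1649/1563 d=-5198/14067
  seg 4: a=2 b=-2323/1563 c=-1183/521 d=1183/1563
S(17/2) = 383/1042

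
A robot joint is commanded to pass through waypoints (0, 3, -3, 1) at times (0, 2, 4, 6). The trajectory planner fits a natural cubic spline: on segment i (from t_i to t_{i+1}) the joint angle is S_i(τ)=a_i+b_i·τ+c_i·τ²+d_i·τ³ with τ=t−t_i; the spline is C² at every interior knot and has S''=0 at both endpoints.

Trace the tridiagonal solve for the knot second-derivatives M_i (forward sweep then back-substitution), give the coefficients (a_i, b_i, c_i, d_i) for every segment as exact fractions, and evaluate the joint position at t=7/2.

  seg 0: a=0 b=91/30 c=0 d=-23/60
  seg 1: a=3 b=-47/30 c=-23/10 d=19/24
  seg 2: a=-3 b=-19/15 c=49/20 d=-49/120
S(7/2) = -593/320

Δ: Δ0=3/2, Δ1=-3, Δ2=2
row 1: diag=8, rhs=-27; c'=1/4, d'=-27/8
row 2: denom=8−2·1/4=15/2; d'=(30−2·-27/8)/(15/2)=49/10
back: M2=49/10
back: M1=-27/8−1/4·49/10=-23/5
M: M0=0, M1=-23/5, M2=49/10, M3=0
seg 0: a=0, c=M0/2=0, d=(M1−M0)/(6·2)=-23/60, b=Δ0−h0·(2M0+M1)/6=91/30
seg 1: a=3, c=M1/2=-23/10, d=(M2−M1)/(6·2)=19/24, b=Δ1−h1·(2M1+M2)/6=-47/30
seg 2: a=-3, c=M2/2=49/20, d=(M3−M2)/(6·2)=-49/120, b=Δ2−h2·(2M2+M3)/6=-19/15
t_q=7/2 → seg 1, τ=3/2; S=3+-47/30·τ+-23/10·τ²+19/24·τ³=-593/320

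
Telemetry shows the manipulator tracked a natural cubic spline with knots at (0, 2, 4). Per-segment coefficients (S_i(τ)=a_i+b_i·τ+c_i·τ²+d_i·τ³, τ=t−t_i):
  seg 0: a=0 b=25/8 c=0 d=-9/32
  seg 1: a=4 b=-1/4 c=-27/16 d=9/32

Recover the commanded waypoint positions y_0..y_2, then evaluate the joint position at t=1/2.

y_0=0 y_1=4 y_2=-1
S(1/2) = 391/256

y_0 = S_0(0) = a_0 = 0
y_1 = S_1(0) = a_1 = 4
y_2 = S_1(2) = -1
t_q=1/2 is in segment 0 (τ=1/2); S_0(τ)=391/256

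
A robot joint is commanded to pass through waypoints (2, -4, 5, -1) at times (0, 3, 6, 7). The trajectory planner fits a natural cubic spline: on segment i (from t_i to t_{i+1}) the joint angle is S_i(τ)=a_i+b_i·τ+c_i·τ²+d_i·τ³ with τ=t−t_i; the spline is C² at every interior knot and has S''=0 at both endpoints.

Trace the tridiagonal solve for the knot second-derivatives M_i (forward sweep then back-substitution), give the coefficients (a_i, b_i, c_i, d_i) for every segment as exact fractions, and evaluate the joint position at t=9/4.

  seg 0: a=2 b=-125/29 c=0 d=67/261
  seg 1: a=-4 b=76/29 c=67/29 d=-190/261
  seg 2: a=5 b=-92/29 c=-123/29 d=41/29
S(9/4) = -8861/1856

Δ: Δ0=-2, Δ1=3, Δ2=-6
row 1: diag=12, rhs=30; c'=1/4, d'=5/2
row 2: denom=8−3·1/4=29/4; d'=(-54−3·5/2)/(29/4)=-246/29
back: M2=-246/29
back: M1=5/2−1/4·-246/29=134/29
M: M0=0, M1=134/29, M2=-246/29, M3=0
seg 0: a=2, c=M0/2=0, d=(M1−M0)/(6·3)=67/261, b=Δ0−h0·(2M0+M1)/6=-125/29
seg 1: a=-4, c=M1/2=67/29, d=(M2−M1)/(6·3)=-190/261, b=Δ1−h1·(2M1+M2)/6=76/29
seg 2: a=5, c=M2/2=-123/29, d=(M3−M2)/(6·1)=41/29, b=Δ2−h2·(2M2+M3)/6=-92/29
t_q=9/4 → seg 0, τ=9/4; S=2+-125/29·τ+0·τ²+67/261·τ³=-8861/1856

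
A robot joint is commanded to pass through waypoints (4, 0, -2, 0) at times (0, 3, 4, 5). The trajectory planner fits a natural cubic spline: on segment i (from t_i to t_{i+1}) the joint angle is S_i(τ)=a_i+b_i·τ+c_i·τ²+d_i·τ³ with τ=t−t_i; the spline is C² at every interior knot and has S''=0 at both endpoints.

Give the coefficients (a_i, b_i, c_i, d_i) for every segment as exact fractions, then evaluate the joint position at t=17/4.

  seg 0: a=4 b=-64/93 c=0 d=-20/279
  seg 1: a=0 b=-244/93 c=-20/31 d=118/93
  seg 2: a=-2 b=-10/93 c=98/31 d=-98/93
S(17/4) = -1831/992

Δ: Δ0=-4/3, Δ1=-2, Δ2=2
row 1: diag=8, rhs=-4; c'=1/8, d'=-1/2
row 2: denom=4−1·1/8=31/8; d'=(24−1·-1/2)/(31/8)=196/31
back: M2=196/31
back: M1=-1/2−1/8·196/31=-40/31
M: M0=0, M1=-40/31, M2=196/31, M3=0
seg 0: a=4, c=M0/2=0, d=(M1−M0)/(6·3)=-20/279, b=Δ0−h0·(2M0+M1)/6=-64/93
seg 1: a=0, c=M1/2=-20/31, d=(M2−M1)/(6·1)=118/93, b=Δ1−h1·(2M1+M2)/6=-244/93
seg 2: a=-2, c=M2/2=98/31, d=(M3−M2)/(6·1)=-98/93, b=Δ2−h2·(2M2+M3)/6=-10/93
t_q=17/4 → seg 2, τ=1/4; S=-2+-10/93·τ+98/31·τ²+-98/93·τ³=-1831/992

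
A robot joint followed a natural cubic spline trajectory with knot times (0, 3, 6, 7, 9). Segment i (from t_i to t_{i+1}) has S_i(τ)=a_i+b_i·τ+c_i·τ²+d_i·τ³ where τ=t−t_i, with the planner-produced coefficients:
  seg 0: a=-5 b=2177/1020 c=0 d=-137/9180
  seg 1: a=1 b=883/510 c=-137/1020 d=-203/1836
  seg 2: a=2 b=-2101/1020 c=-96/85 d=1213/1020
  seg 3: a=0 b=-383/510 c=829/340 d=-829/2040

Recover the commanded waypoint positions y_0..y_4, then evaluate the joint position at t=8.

y_0 = S_0(0) = a_0 = -5
y_1 = S_1(0) = a_1 = 1
y_2 = S_2(0) = a_2 = 2
y_3 = S_3(0) = a_3 = 0
y_4 = S_3(2) = 5
t_q=8 is in segment 3 (τ=1); S_3(τ)=871/680

y_0=-5 y_1=1 y_2=2 y_3=0 y_4=5
S(8) = 871/680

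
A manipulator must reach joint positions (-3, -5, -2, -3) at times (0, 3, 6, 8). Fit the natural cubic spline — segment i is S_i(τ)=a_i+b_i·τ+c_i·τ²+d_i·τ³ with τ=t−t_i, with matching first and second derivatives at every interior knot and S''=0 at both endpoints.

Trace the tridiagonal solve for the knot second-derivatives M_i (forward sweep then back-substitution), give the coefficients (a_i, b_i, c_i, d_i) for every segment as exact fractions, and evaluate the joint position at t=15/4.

  seg 0: a=-3 b=-275/222 c=0 d=127/1998
  seg 1: a=-5 b=53/111 c=127/222 d=-265/1998
  seg 2: a=-2 b=73/222 c=-23/37 d=23/222
S(15/4) = -20725/4736

Δ: Δ0=-2/3, Δ1=1, Δ2=-1/2
row 1: diag=12, rhs=10; c'=1/4, d'=5/6
row 2: denom=10−3·1/4=37/4; d'=(-9−3·5/6)/(37/4)=-46/37
back: M2=-46/37
back: M1=5/6−1/4·-46/37=127/111
M: M0=0, M1=127/111, M2=-46/37, M3=0
seg 0: a=-3, c=M0/2=0, d=(M1−M0)/(6·3)=127/1998, b=Δ0−h0·(2M0+M1)/6=-275/222
seg 1: a=-5, c=M1/2=127/222, d=(M2−M1)/(6·3)=-265/1998, b=Δ1−h1·(2M1+M2)/6=53/111
seg 2: a=-2, c=M2/2=-23/37, d=(M3−M2)/(6·2)=23/222, b=Δ2−h2·(2M2+M3)/6=73/222
t_q=15/4 → seg 1, τ=3/4; S=-5+53/111·τ+127/222·τ²+-265/1998·τ³=-20725/4736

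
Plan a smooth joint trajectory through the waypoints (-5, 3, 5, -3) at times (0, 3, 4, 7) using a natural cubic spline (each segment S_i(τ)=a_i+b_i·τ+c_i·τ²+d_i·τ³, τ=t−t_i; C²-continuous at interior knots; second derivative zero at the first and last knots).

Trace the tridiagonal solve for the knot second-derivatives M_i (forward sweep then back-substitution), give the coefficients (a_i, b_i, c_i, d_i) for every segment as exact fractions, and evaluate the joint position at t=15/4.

  seg 0: a=-5 b=170/63 c=0 d=-2/567
  seg 1: a=3 b=164/63 c=-2/63 d=-4/7
  seg 2: a=5 b=52/63 c=-110/63 d=110/567
S(15/4) = 1577/336

Δ: Δ0=8/3, Δ1=2, Δ2=-8/3
row 1: diag=8, rhs=-4; c'=1/8, d'=-1/2
row 2: denom=8−1·1/8=63/8; d'=(-28−1·-1/2)/(63/8)=-220/63
back: M2=-220/63
back: M1=-1/2−1/8·-220/63=-4/63
M: M0=0, M1=-4/63, M2=-220/63, M3=0
seg 0: a=-5, c=M0/2=0, d=(M1−M0)/(6·3)=-2/567, b=Δ0−h0·(2M0+M1)/6=170/63
seg 1: a=3, c=M1/2=-2/63, d=(M2−M1)/(6·1)=-4/7, b=Δ1−h1·(2M1+M2)/6=164/63
seg 2: a=5, c=M2/2=-110/63, d=(M3−M2)/(6·3)=110/567, b=Δ2−h2·(2M2+M3)/6=52/63
t_q=15/4 → seg 1, τ=3/4; S=3+164/63·τ+-2/63·τ²+-4/7·τ³=1577/336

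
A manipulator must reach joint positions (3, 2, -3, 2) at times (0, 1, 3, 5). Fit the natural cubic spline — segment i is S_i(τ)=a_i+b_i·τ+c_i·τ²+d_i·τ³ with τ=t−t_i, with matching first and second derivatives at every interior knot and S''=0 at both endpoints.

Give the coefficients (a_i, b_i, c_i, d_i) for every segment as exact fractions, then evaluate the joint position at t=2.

Δ: Δ0=-1, Δ1=-5/2, Δ2=5/2
row 1: diag=6, rhs=-9; c'=1/3, d'=-3/2
row 2: denom=8−2·1/3=22/3; d'=(30−2·-3/2)/(22/3)=9/2
back: M2=9/2
back: M1=-3/2−1/3·9/2=-3
M: M0=0, M1=-3, M2=9/2, M3=0
seg 0: a=3, c=M0/2=0, d=(M1−M0)/(6·1)=-1/2, b=Δ0−h0·(2M0+M1)/6=-1/2
seg 1: a=2, c=M1/2=-3/2, d=(M2−M1)/(6·2)=5/8, b=Δ1−h1·(2M1+M2)/6=-2
seg 2: a=-3, c=M2/2=9/4, d=(M3−M2)/(6·2)=-3/8, b=Δ2−h2·(2M2+M3)/6=-1/2
t_q=2 → seg 1, τ=1; S=2+-2·τ+-3/2·τ²+5/8·τ³=-7/8

  seg 0: a=3 b=-1/2 c=0 d=-1/2
  seg 1: a=2 b=-2 c=-3/2 d=5/8
  seg 2: a=-3 b=-1/2 c=9/4 d=-3/8
S(2) = -7/8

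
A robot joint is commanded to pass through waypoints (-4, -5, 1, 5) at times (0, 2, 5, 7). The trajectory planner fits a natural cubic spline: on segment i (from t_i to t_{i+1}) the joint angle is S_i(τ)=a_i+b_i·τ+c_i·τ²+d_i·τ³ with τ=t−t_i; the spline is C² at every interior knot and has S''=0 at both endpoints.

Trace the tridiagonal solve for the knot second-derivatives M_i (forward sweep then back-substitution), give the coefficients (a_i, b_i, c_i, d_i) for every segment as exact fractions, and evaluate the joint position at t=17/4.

Δ: Δ0=-1/2, Δ1=2, Δ2=2
row 1: diag=10, rhs=15; c'=3/10, d'=3/2
row 2: denom=10−3·3/10=91/10; d'=(0−3·3/2)/(91/10)=-45/91
back: M2=-45/91
back: M1=3/2−3/10·-45/91=150/91
M: M0=0, M1=150/91, M2=-45/91, M3=0
seg 0: a=-4, c=M0/2=0, d=(M1−M0)/(6·2)=25/182, b=Δ0−h0·(2M0+M1)/6=-191/182
seg 1: a=-5, c=M1/2=75/91, d=(M2−M1)/(6·3)=-5/42, b=Δ1−h1·(2M1+M2)/6=109/182
seg 2: a=1, c=M2/2=-45/182, d=(M3−M2)/(6·2)=15/364, b=Δ2−h2·(2M2+M3)/6=212/91
t_q=17/4 → seg 1, τ=9/4; S=-5+109/182·τ+75/91·τ²+-5/42·τ³=-9739/11648

  seg 0: a=-4 b=-191/182 c=0 d=25/182
  seg 1: a=-5 b=109/182 c=75/91 d=-5/42
  seg 2: a=1 b=212/91 c=-45/182 d=15/364
S(17/4) = -9739/11648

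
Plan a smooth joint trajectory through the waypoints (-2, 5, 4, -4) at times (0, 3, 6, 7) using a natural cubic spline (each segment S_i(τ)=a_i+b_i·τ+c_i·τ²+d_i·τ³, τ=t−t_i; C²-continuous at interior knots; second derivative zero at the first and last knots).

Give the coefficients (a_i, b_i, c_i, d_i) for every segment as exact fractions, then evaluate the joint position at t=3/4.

Δ: Δ0=7/3, Δ1=-1/3, Δ2=-8
row 1: diag=12, rhs=-16; c'=1/4, d'=-4/3
row 2: denom=8−3·1/4=29/4; d'=(-46−3·-4/3)/(29/4)=-168/29
back: M2=-168/29
back: M1=-4/3−1/4·-168/29=10/87
M: M0=0, M1=10/87, M2=-168/29, M3=0
seg 0: a=-2, c=M0/2=0, d=(M1−M0)/(6·3)=5/783, b=Δ0−h0·(2M0+M1)/6=66/29
seg 1: a=5, c=M1/2=5/87, d=(M2−M1)/(6·3)=-257/783, b=Δ1−h1·(2M1+M2)/6=71/29
seg 2: a=4, c=M2/2=-84/29, d=(M3−M2)/(6·1)=28/29, b=Δ2−h2·(2M2+M3)/6=-176/29
t_q=3/4 → seg 0, τ=3/4; S=-2+66/29·τ+0·τ²+5/783·τ³=-539/1856

  seg 0: a=-2 b=66/29 c=0 d=5/783
  seg 1: a=5 b=71/29 c=5/87 d=-257/783
  seg 2: a=4 b=-176/29 c=-84/29 d=28/29
S(3/4) = -539/1856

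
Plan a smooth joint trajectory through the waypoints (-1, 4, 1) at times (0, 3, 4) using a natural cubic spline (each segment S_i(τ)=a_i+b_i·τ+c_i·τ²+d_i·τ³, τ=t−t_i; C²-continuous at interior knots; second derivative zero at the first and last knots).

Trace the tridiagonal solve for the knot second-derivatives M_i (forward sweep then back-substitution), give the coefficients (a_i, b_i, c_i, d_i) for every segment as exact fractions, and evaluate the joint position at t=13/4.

Δ: Δ0=5/3, Δ1=-3
row 1: diag=8, rhs=-28; c'=1/8, d'=-7/2
back: M1=-7/2
M: M0=0, M1=-7/2, M2=0
seg 0: a=-1, c=M0/2=0, d=(M1−M0)/(6·3)=-7/36, b=Δ0−h0·(2M0+M1)/6=41/12
seg 1: a=4, c=M1/2=-7/4, d=(M2−M1)/(6·1)=7/12, b=Δ1−h1·(2M1+M2)/6=-11/6
t_q=13/4 → seg 1, τ=1/4; S=4+-11/6·τ+-7/4·τ²+7/12·τ³=881/256

  seg 0: a=-1 b=41/12 c=0 d=-7/36
  seg 1: a=4 b=-11/6 c=-7/4 d=7/12
S(13/4) = 881/256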